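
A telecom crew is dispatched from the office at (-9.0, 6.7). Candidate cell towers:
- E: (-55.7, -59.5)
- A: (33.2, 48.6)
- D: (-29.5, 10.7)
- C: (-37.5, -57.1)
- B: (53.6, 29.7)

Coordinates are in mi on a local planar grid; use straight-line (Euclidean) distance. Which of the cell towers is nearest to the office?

Distance to each, sorted:
D: 20.9 mi
A: 59.5 mi
B: 66.7 mi
C: 69.9 mi
E: 81.0 mi
The nearest is D at 20.9 mi.

D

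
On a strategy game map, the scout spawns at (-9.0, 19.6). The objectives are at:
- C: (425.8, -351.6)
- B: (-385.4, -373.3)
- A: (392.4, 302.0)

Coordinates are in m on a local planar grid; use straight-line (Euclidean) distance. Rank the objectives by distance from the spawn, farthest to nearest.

Computing each straight-line distance from (-9.0, 19.6):
C (425.8, -351.6): 571.7 m
B (-385.4, -373.3): 544.1 m
A (392.4, 302.0): 490.8 m

C, B, A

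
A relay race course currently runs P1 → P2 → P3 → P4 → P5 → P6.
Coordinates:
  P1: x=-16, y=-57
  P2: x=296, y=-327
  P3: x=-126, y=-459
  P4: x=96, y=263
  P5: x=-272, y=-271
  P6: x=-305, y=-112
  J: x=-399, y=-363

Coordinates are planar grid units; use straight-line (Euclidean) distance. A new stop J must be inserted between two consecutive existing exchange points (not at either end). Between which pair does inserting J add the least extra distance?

between P5 and P6

Added distance for inserting J between each consecutive pair:
P1–P2: 773.6
P2–P3: 543.2
P3–P4: 332.1
P4–P5: 306.4
P5–P6: 262.5
Smallest added distance is 262.5, inserting between P5 and P6.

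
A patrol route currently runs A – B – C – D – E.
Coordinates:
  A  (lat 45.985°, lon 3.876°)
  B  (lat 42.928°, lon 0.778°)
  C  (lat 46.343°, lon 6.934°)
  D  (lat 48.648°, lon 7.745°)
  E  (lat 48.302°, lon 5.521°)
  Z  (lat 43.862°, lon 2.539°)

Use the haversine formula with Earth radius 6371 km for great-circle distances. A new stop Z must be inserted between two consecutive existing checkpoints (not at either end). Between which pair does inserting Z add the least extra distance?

Added distance for inserting Z between each consecutive pair:
A–B: 15.2 km
B–C: 0.4 km
C–D: 843.7 km
D–E: 1041.7 km
Smallest added distance is 0.4 km, inserting between B and C.

between B and C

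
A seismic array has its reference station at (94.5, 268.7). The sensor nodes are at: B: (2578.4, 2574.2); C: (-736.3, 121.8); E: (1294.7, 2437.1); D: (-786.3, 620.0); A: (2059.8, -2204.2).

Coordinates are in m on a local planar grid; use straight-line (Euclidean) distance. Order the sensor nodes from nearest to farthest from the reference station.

Distances from the reference station:
C (-736.3, 121.8): 843.7 m
D (-786.3, 620.0): 948.3 m
E (1294.7, 2437.1): 2478.4 m
A (2059.8, -2204.2): 3158.7 m
B (2578.4, 2574.2): 3389.0 m

C, D, E, A, B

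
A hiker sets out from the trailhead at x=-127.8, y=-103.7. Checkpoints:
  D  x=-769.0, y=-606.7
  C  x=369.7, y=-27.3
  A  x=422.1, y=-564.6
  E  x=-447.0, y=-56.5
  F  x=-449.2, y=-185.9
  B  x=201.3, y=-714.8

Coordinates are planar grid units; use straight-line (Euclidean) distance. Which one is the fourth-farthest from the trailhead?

C

Distance to each, sorted:
D: 815.0
A: 717.5
B: 694.1
C: 503.3
F: 331.7
E: 322.7
The fourth-farthest is C at 503.3.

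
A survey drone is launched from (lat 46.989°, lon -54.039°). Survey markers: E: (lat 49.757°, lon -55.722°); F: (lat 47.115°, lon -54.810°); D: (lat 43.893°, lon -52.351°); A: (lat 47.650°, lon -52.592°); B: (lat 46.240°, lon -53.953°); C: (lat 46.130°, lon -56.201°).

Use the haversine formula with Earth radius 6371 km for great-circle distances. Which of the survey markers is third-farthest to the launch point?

C

Distance to each, sorted:
D: 368.6 km
E: 331.9 km
C: 190.9 km
A: 131.5 km
B: 83.5 km
F: 60.1 km
The third-farthest is C at 190.9 km.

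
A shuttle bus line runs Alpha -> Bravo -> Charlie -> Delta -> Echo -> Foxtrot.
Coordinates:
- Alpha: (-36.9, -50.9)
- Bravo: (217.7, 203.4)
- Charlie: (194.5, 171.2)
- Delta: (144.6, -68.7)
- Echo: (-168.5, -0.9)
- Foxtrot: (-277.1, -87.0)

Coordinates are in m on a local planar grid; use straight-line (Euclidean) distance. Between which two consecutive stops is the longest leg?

Alpha–Bravo

Leg distances:
Alpha→Bravo: 359.8 m
Bravo→Charlie: 39.7 m
Charlie→Delta: 245.0 m
Delta→Echo: 320.4 m
Echo→Foxtrot: 138.6 m
The longest leg is Alpha–Bravo at 359.8 m.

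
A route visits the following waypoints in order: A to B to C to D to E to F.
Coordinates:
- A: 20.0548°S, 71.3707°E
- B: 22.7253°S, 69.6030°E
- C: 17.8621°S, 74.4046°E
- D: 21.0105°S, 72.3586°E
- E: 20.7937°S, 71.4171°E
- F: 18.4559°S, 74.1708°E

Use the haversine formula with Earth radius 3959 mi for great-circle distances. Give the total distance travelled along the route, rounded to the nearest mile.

Leg distances:
A→B: 216.8 mi  (cumulative 216.8 mi)
B→C: 457.9 mi  (cumulative 674.6 mi)
C→D: 255.1 mi  (cumulative 929.8 mi)
D→E: 62.6 mi  (cumulative 992.4 mi)
E→F: 241.3 mi  (cumulative 1233.6 mi)
Total route length ≈ 1234 mi.

1234 mi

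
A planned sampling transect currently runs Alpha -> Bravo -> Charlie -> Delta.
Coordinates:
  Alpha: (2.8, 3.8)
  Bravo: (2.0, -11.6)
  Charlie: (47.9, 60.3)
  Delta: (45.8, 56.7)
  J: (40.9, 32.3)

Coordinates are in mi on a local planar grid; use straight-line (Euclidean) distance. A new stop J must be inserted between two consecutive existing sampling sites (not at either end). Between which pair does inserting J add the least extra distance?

Added distance for inserting J between each consecutive pair:
Alpha–Bravo: 90.8 mi
Bravo–Charlie: 2.2 mi
Charlie–Delta: 49.6 mi
Smallest added distance is 2.2 mi, inserting between Bravo and Charlie.

between Bravo and Charlie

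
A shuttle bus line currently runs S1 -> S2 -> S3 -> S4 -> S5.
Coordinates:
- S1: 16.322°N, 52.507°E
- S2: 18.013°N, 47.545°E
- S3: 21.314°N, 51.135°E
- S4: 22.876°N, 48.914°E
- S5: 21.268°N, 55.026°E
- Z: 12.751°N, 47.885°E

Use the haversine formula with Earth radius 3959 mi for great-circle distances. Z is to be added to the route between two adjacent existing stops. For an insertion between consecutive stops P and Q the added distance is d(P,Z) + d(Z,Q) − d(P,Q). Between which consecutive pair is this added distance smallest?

between S1 and S2

Added distance for inserting Z between each consecutive pair:
S1–S2: 412.0 mi
S2–S3: 667.2 mi
S3–S4: 1153.7 mi
S4–S5: 1050.0 mi
Smallest added distance is 412.0 mi, inserting between S1 and S2.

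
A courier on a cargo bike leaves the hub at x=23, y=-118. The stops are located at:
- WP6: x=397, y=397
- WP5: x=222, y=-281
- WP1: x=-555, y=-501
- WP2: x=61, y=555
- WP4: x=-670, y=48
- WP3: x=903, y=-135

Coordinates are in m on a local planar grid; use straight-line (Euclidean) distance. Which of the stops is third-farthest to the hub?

WP1

Distances from the hub (x=23, y=-118):
WP3: 880.2 m
WP4: 712.6 m
WP1: 693.4 m
WP2: 674.1 m
WP6: 636.5 m
WP5: 257.2 m
The third-farthest is WP1 at 693.4 m.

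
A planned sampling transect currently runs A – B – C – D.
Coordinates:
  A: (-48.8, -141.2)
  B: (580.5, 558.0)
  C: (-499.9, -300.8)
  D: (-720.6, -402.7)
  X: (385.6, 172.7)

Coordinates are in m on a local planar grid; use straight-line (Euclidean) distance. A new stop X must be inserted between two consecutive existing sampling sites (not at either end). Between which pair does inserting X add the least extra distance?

Added distance for inserting X between each consecutive pair:
A–B: 27.0 m
B–C: 55.8 m
C–D: 2008.0 m
Smallest added distance is 27.0 m, inserting between A and B.

between A and B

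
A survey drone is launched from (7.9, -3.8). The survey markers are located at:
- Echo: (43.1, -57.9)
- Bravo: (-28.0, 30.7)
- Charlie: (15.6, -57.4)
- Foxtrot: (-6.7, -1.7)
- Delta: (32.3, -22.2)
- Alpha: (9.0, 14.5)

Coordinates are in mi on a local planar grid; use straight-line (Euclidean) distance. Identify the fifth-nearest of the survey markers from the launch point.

Charlie

Distance to each, sorted:
Foxtrot: 14.8 mi
Alpha: 18.3 mi
Delta: 30.6 mi
Bravo: 49.8 mi
Charlie: 54.2 mi
Echo: 64.5 mi
The fifth-nearest is Charlie at 54.2 mi.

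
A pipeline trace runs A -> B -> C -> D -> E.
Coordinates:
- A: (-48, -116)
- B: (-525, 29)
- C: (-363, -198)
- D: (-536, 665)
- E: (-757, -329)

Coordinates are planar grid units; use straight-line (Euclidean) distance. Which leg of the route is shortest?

B–C

Leg distances:
A→B: 498.6
B→C: 278.9
C→D: 880.2
D→E: 1018.3
The shortest leg is B–C at 278.9.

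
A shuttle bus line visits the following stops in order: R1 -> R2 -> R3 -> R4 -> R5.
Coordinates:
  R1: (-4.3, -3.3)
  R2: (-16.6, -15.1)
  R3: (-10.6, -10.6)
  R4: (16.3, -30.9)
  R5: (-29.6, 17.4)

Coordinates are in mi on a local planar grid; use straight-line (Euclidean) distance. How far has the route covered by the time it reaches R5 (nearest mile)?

125 mi

Leg distances:
R1→R2: 17.0 mi  (cumulative 17.0 mi)
R2→R3: 7.5 mi  (cumulative 24.5 mi)
R3→R4: 33.7 mi  (cumulative 58.2 mi)
R4→R5: 66.6 mi  (cumulative 124.9 mi)
Cumulative distance at R5 ≈ 125 mi.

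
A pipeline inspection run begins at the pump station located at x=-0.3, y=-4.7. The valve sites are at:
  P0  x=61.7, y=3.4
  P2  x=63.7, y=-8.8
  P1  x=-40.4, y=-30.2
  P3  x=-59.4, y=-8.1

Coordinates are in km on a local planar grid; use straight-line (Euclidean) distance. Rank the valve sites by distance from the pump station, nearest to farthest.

P1, P3, P0, P2

Distance from the pump station at x=-0.3, y=-4.7 to each:
P1 x=-40.4, y=-30.2: 47.5 km
P3 x=-59.4, y=-8.1: 59.2 km
P0 x=61.7, y=3.4: 62.5 km
P2 x=63.7, y=-8.8: 64.1 km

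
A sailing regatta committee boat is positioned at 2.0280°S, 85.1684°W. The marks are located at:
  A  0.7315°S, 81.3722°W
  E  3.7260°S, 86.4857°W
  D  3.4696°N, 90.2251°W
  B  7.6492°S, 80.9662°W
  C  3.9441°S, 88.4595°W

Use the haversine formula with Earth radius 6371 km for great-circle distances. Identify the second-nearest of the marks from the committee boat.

C

Distance to each, sorted:
E: 238.8 km
C: 423.0 km
A: 445.9 km
B: 779.3 km
D: 830.4 km
The second-nearest is C at 423.0 km.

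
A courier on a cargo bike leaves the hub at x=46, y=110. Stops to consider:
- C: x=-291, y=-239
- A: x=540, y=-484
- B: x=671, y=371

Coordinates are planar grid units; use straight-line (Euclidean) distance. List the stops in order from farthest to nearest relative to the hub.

Distances from the hub:
A x=540, y=-484: 772.6
B x=671, y=371: 677.3
C x=-291, y=-239: 485.1

A, B, C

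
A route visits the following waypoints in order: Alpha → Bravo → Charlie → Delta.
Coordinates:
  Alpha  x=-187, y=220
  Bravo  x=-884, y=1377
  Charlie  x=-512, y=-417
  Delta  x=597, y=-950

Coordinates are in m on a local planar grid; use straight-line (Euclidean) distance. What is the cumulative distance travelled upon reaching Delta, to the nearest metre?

Leg distances:
Alpha→Bravo: 1350.7 m  (cumulative 1350.7 m)
Bravo→Charlie: 1832.2 m  (cumulative 3182.9 m)
Charlie→Delta: 1230.4 m  (cumulative 4413.3 m)
Cumulative distance at Delta ≈ 4413 m.

4413 m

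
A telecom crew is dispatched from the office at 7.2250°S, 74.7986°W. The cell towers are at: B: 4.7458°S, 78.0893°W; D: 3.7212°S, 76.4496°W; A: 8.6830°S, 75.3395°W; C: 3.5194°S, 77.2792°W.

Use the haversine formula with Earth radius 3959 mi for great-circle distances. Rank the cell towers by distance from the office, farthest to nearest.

Distance from the office at 7.2250°S, 74.7986°W to each:
C 3.5194°S, 77.2792°W: 307.7 mi
B 4.7458°S, 78.0893°W: 283.7 mi
D 3.7212°S, 76.4496°W: 267.4 mi
A 8.6830°S, 75.3395°W: 107.3 mi

C, B, D, A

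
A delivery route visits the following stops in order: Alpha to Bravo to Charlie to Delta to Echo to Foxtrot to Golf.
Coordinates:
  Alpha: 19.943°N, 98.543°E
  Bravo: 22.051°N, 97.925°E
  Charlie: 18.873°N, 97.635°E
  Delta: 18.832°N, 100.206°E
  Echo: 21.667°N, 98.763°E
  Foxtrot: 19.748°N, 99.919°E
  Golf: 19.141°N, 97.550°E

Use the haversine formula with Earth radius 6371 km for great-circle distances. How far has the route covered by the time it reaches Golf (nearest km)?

1720 km

Leg distances:
Alpha→Bravo: 243.0 km  (cumulative 243.0 km)
Bravo→Charlie: 354.7 km  (cumulative 597.7 km)
Charlie→Delta: 270.6 km  (cumulative 868.3 km)
Delta→Echo: 349.3 km  (cumulative 1217.6 km)
Echo→Foxtrot: 244.9 km  (cumulative 1462.5 km)
Foxtrot→Golf: 257.4 km  (cumulative 1719.9 km)
Cumulative distance at Golf ≈ 1720 km.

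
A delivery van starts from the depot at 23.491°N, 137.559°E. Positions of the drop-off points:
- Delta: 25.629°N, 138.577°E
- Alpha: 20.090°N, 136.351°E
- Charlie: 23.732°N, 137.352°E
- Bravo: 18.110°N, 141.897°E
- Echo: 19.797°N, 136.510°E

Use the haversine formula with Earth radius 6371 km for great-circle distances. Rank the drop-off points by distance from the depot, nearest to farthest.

Distances from the depot:
Charlie 23.732°N, 137.352°E: 34.1 km
Delta 25.629°N, 138.577°E: 259.1 km
Alpha 20.090°N, 136.351°E: 398.2 km
Echo 19.797°N, 136.510°E: 424.8 km
Bravo 18.110°N, 141.897°E: 749.1 km

Charlie, Delta, Alpha, Echo, Bravo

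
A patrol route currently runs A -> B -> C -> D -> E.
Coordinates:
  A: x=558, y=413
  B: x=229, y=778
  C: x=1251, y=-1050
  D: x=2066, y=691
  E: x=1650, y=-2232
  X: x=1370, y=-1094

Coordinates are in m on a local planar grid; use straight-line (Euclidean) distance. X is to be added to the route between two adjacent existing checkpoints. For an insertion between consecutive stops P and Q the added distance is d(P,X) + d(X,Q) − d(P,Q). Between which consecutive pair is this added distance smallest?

Added distance for inserting X between each consecutive pair:
A–B: 3412.8 m
B–C: 224.9 m
C–D: 120.4 m
D–E: 135.4 m
Smallest added distance is 120.4 m, inserting between C and D.

between C and D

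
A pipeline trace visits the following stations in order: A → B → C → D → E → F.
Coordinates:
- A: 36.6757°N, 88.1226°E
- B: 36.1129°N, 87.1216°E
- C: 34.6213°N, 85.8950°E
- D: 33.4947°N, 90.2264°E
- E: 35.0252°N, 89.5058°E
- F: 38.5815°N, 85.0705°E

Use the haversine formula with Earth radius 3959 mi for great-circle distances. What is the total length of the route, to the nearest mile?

Leg distances:
A→B: 67.9 mi  (cumulative 67.9 mi)
B→C: 124.1 mi  (cumulative 192.0 mi)
C→D: 259.9 mi  (cumulative 451.9 mi)
D→E: 113.5 mi  (cumulative 565.3 mi)
E→F: 347.2 mi  (cumulative 912.5 mi)
Total route length ≈ 913 mi.

913 mi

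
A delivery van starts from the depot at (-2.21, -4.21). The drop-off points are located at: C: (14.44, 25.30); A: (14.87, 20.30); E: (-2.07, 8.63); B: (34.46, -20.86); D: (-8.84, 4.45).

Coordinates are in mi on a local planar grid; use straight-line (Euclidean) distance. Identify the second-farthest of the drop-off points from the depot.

C

Distance to each, sorted:
B: 40.3 mi
C: 33.9 mi
A: 29.9 mi
E: 12.8 mi
D: 10.9 mi
The second-farthest is C at 33.9 mi.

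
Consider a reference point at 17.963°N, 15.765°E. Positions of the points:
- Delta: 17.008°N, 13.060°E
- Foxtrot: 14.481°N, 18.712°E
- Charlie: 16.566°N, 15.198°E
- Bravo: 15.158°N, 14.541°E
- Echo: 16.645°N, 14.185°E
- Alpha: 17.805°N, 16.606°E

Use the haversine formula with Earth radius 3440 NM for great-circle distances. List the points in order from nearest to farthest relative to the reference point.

Alpha, Charlie, Echo, Delta, Bravo, Foxtrot

Computing each great-circle distance from 17.963°N, 15.765°E:
Alpha 17.805°N, 16.606°E: 49.0 NM
Charlie 16.566°N, 15.198°E: 90.0 NM
Echo 16.645°N, 14.185°E: 120.3 NM
Delta 17.008°N, 13.060°E: 165.2 NM
Bravo 15.158°N, 14.541°E: 182.5 NM
Foxtrot 14.481°N, 18.712°E: 269.4 NM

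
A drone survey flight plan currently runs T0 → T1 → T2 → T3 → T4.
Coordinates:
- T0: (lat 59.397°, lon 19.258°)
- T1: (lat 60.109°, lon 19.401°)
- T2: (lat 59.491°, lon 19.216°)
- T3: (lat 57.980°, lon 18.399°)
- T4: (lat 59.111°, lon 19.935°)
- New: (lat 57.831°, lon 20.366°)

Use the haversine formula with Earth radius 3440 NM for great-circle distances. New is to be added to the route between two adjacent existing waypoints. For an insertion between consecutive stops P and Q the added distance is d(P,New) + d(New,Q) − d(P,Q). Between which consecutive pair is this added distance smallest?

between T3 and T4

Added distance for inserting New between each consecutive pair:
T0–T1: 197.2 NM
T1–T2: 208.4 NM
T2–T3: 75.1 NM
T3–T4: 58.2 NM
Smallest added distance is 58.2 NM, inserting between T3 and T4.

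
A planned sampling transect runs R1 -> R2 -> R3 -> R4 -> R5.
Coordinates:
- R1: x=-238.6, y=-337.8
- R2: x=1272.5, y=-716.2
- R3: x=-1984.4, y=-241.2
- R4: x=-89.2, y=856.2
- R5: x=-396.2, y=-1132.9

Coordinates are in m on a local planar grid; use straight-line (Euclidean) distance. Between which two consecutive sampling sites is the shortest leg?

Leg distances:
R1→R2: 1557.8 m
R2→R3: 3291.4 m
R3→R4: 2190.0 m
R4→R5: 2012.7 m
The shortest leg is R1–R2 at 1557.8 m.

R1–R2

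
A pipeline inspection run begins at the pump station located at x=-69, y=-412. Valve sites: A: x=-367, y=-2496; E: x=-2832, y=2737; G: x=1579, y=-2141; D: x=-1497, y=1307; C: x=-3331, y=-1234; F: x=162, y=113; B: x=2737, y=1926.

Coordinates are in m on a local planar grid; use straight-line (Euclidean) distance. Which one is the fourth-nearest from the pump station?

G

Distances from the pump station (x=-69, y=-412):
F: 573.6 m
A: 2105.2 m
D: 2234.8 m
G: 2388.6 m
C: 3364.0 m
B: 3652.4 m
E: 4189.3 m
The fourth-nearest is G at 2388.6 m.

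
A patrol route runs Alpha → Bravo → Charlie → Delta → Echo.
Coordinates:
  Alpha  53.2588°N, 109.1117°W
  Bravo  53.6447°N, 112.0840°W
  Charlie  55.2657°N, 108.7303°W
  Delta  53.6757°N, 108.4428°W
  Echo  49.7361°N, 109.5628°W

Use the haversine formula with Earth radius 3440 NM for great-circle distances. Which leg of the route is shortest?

Leg distances:
Alpha→Bravo: 108.8 NM
Bravo→Charlie: 152.2 NM
Charlie→Delta: 96.0 NM
Delta→Echo: 240.2 NM
The shortest leg is Charlie–Delta at 96.0 NM.

Charlie–Delta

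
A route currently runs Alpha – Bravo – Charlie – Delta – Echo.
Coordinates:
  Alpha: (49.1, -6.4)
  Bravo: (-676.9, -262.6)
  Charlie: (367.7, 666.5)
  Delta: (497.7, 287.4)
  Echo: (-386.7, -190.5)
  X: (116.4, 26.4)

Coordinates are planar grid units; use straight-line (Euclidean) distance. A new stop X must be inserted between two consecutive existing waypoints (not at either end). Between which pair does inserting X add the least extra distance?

Added distance for inserting X between each consecutive pair:
Alpha–Bravo: 149.3
Bravo–Charlie: 134.0
Charlie–Delta: 749.0
Delta–Echo: 4.7
Smallest added distance is 4.7, inserting between Delta and Echo.

between Delta and Echo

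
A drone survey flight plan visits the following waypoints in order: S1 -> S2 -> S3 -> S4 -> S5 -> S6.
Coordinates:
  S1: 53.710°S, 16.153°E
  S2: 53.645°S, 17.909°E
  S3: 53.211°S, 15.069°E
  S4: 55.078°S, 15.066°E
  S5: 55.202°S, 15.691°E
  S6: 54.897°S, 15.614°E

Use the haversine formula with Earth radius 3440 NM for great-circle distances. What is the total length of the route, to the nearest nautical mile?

321 NM

Leg distances:
S1→S2: 62.6 NM  (cumulative 62.6 NM)
S2→S3: 104.9 NM  (cumulative 167.4 NM)
S3→S4: 112.1 NM  (cumulative 279.5 NM)
S4→S5: 22.7 NM  (cumulative 302.2 NM)
S5→S6: 18.5 NM  (cumulative 320.7 NM)
Total route length ≈ 321 NM.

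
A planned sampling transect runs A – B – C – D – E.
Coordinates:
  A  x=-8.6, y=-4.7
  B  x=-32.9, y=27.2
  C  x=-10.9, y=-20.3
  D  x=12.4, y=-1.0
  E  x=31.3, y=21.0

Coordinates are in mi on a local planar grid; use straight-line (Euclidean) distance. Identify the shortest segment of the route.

Leg distances:
A→B: 40.1 mi
B→C: 52.3 mi
C→D: 30.3 mi
D→E: 29.0 mi
The shortest leg is D–E at 29.0 mi.

D–E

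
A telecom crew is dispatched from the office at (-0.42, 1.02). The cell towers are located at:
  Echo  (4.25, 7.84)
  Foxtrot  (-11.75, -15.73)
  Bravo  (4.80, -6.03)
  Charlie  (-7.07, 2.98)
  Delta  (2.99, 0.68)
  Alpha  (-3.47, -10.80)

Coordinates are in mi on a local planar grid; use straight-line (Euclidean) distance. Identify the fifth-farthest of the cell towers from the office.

Charlie

Distances from the office ((-0.42, 1.02)):
Foxtrot: 20.2 mi
Alpha: 12.2 mi
Bravo: 8.8 mi
Echo: 8.3 mi
Charlie: 6.9 mi
Delta: 3.4 mi
The fifth-farthest is Charlie at 6.9 mi.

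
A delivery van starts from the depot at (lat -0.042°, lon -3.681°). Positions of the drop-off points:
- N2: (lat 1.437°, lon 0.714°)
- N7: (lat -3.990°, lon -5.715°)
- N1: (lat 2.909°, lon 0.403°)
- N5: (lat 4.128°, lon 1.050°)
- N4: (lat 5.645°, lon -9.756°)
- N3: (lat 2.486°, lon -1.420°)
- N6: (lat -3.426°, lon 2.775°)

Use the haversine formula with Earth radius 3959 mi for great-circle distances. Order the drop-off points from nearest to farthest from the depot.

N3, N7, N2, N1, N5, N6, N4

Distance from the depot at (lat -0.042°, lon -3.681°) to each:
N3 (lat 2.486°, lon -1.420°): 234.3 mi
N7 (lat -3.990°, lon -5.715°): 306.8 mi
N2 (lat 1.437°, lon 0.714°): 320.4 mi
N1 (lat 2.909°, lon 0.403°): 348.1 mi
N5 (lat 4.128°, lon 1.050°): 435.5 mi
N6 (lat -3.426°, lon 2.775°): 503.4 mi
N4 (lat 5.645°, lon -9.756°): 574.5 mi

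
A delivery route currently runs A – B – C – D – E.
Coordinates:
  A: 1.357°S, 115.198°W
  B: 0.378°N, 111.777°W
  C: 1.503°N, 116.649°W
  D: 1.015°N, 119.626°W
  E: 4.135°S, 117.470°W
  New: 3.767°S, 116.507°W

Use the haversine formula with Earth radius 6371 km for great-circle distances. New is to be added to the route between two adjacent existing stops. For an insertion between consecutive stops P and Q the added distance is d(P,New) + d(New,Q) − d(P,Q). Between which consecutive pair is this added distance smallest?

Added distance for inserting New between each consecutive pair:
A–B: 577.5 km
B–C: 729.4 km
C–D: 885.6 km
D–E: 128.4 km
Smallest added distance is 128.4 km, inserting between D and E.

between D and E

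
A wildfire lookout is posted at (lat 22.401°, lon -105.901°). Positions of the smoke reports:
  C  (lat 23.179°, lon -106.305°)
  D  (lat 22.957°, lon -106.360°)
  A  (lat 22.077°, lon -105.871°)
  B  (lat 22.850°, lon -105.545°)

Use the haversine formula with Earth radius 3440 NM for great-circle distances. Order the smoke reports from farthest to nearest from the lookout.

C, D, B, A

Distances from the lookout:
C (lat 23.179°, lon -106.305°): 51.8 NM
D (lat 22.957°, lon -106.360°): 42.0 NM
B (lat 22.850°, lon -105.545°): 33.4 NM
A (lat 22.077°, lon -105.871°): 19.5 NM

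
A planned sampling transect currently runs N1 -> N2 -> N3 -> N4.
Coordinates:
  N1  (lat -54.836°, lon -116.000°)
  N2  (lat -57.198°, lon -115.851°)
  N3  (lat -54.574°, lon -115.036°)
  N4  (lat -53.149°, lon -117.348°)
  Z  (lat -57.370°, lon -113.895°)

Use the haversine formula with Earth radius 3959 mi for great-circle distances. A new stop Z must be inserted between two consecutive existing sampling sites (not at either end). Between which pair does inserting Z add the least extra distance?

Added distance for inserting Z between each consecutive pair:
N1–N2: 103.6 mi
N2–N3: 88.1 mi
N3–N4: 383.6 mi
Smallest added distance is 88.1 mi, inserting between N2 and N3.

between N2 and N3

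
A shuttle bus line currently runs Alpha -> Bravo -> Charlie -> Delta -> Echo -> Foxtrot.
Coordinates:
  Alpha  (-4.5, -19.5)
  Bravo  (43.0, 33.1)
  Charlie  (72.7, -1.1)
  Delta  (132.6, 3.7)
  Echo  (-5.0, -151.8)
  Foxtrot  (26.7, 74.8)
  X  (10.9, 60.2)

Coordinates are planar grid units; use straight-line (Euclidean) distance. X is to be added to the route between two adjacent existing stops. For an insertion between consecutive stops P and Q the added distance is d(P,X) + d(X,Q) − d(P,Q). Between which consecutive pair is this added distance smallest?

between Echo and Foxtrot

Added distance for inserting X between each consecutive pair:
Alpha–Bravo: 52.3
Bravo–Charlie: 83.8
Charlie–Delta: 161.1
Delta–Echo: 139.1
Echo–Foxtrot: 5.3
Smallest added distance is 5.3, inserting between Echo and Foxtrot.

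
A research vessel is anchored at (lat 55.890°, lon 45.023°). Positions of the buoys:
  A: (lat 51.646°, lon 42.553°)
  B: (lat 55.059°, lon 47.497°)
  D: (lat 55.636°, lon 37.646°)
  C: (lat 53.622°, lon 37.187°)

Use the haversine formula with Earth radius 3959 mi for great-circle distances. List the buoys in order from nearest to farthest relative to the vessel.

B, D, A, C

Distance from the vessel at (lat 55.890°, lon 45.023°) to each:
B (lat 55.059°, lon 47.497°): 112.6 mi
D (lat 55.636°, lon 37.646°): 287.2 mi
A (lat 51.646°, lon 42.553°): 310.1 mi
C (lat 53.622°, lon 37.187°): 349.3 mi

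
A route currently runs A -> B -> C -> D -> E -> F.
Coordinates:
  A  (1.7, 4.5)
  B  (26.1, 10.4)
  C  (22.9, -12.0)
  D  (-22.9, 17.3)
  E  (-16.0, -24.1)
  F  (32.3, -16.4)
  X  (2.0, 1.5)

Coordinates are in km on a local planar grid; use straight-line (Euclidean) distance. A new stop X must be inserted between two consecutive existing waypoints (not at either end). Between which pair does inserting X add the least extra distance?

Added distance for inserting X between each consecutive pair:
A–B: 3.6 km
B–C: 27.9 km
C–D: 0.0 km
D–E: 18.8 km
E–F: 17.6 km
Smallest added distance is 0.0 km, inserting between C and D.

between C and D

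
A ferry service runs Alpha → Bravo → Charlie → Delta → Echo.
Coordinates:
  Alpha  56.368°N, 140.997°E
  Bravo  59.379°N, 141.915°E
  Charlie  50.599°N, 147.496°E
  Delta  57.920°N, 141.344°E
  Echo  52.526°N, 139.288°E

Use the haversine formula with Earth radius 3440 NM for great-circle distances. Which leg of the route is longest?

Leg distances:
Alpha→Bravo: 183.1 NM
Bravo→Charlie: 560.6 NM
Charlie→Delta: 489.2 NM
Delta→Echo: 331.4 NM
The longest leg is Bravo–Charlie at 560.6 NM.

Bravo–Charlie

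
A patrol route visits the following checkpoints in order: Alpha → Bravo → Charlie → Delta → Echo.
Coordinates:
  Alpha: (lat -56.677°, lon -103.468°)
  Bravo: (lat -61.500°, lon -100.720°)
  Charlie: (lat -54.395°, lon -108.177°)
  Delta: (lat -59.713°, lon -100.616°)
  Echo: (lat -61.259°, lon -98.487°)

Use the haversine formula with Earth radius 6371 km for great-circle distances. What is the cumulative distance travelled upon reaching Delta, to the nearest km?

Leg distances:
Alpha→Bravo: 558.7 km  (cumulative 558.7 km)
Bravo→Charlie: 903.0 km  (cumulative 1461.7 km)
Charlie→Delta: 746.5 km  (cumulative 2208.2 km)
Cumulative distance at Delta ≈ 2208 km.

2208 km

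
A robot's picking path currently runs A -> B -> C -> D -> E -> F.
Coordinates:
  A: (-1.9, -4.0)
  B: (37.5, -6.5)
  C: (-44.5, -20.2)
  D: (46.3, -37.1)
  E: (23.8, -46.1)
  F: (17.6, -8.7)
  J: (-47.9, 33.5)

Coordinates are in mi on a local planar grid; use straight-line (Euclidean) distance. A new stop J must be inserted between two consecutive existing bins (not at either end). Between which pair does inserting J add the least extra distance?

Added distance for inserting J between each consecutive pair:
A–B: 114.2 mi
B–C: 65.0 mi
C–D: 79.2 mi
D–E: 200.6 mi
E–F: 147.1 mi
Smallest added distance is 65.0 mi, inserting between B and C.

between B and C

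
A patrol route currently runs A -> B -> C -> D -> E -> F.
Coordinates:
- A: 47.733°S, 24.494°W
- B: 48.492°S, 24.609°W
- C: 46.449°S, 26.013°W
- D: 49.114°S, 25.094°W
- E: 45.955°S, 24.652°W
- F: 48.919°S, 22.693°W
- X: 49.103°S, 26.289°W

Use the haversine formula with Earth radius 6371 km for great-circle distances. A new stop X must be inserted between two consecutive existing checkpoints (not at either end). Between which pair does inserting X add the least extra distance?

Added distance for inserting X between each consecutive pair:
A–B: 257.6 km
B–C: 185.9 km
C–D: 78.6 km
D–E: 105.1 km
E–F: 273.0 km
Smallest added distance is 78.6 km, inserting between C and D.

between C and D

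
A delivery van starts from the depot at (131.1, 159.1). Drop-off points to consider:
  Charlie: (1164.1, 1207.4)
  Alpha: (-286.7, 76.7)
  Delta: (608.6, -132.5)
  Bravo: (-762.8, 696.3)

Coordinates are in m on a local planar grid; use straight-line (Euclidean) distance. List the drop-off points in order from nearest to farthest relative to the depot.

Alpha, Delta, Bravo, Charlie

Computing each straight-line distance from (131.1, 159.1):
Alpha (-286.7, 76.7): 425.8 m
Delta (608.6, -132.5): 559.5 m
Bravo (-762.8, 696.3): 1042.9 m
Charlie (1164.1, 1207.4): 1471.7 m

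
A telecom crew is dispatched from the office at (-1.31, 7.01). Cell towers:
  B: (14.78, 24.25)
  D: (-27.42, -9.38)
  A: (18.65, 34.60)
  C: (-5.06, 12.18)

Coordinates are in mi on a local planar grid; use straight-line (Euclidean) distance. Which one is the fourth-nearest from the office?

A

Distances from the office ((-1.31, 7.01)):
C: 6.4 mi
B: 23.6 mi
D: 30.8 mi
A: 34.1 mi
The fourth-nearest is A at 34.1 mi.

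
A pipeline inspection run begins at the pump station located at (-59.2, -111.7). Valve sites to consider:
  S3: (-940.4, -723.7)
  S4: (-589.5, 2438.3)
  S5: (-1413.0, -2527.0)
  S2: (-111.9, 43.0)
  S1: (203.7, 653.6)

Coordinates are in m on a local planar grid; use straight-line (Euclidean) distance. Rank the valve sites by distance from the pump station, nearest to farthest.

S2, S1, S3, S4, S5

Distances from the pump station:
S2 (-111.9, 43.0): 163.4 m
S1 (203.7, 653.6): 809.2 m
S3 (-940.4, -723.7): 1072.9 m
S4 (-589.5, 2438.3): 2604.6 m
S5 (-1413.0, -2527.0): 2768.8 m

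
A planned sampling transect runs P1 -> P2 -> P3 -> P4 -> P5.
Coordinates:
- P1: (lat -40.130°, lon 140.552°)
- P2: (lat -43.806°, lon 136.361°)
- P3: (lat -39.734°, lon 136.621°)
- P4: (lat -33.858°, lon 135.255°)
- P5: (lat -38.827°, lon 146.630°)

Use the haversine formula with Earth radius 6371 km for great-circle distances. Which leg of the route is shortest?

Leg distances:
P1→P2: 535.7 km
P2→P3: 453.3 km
P3→P4: 664.6 km
P4→P5: 1157.7 km
The shortest leg is P2–P3 at 453.3 km.

P2–P3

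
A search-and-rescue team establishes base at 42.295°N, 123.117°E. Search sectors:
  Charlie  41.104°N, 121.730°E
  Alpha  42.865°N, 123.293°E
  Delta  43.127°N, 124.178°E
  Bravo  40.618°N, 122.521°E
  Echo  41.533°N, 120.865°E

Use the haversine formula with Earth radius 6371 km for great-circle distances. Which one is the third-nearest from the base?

Charlie

Distances from the base (42.295°N, 123.117°E):
Alpha: 65.0 km
Delta: 126.8 km
Charlie: 175.5 km
Bravo: 193.0 km
Echo: 204.7 km
The third-nearest is Charlie at 175.5 km.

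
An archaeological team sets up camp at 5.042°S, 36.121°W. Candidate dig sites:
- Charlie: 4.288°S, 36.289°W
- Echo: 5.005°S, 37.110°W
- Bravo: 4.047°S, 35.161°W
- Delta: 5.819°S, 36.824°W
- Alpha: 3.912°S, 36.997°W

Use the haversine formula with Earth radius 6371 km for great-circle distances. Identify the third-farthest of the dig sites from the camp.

Delta

Distances from the camp (5.042°S, 36.121°W):
Alpha: 158.8 km
Bravo: 153.5 km
Delta: 116.3 km
Echo: 109.6 km
Charlie: 85.9 km
The third-farthest is Delta at 116.3 km.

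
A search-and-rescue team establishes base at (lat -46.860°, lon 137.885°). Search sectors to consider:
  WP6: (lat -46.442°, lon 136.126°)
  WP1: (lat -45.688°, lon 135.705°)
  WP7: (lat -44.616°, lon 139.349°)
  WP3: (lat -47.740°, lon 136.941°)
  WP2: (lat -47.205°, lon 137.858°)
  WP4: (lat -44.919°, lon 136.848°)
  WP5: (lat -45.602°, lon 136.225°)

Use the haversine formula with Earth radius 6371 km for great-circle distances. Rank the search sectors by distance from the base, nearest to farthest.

Distance from the base at (lat -46.860°, lon 137.885°) to each:
WP2 (lat -47.205°, lon 137.858°): 38.4 km
WP3 (lat -47.740°, lon 136.941°): 121.0 km
WP6 (lat -46.442°, lon 136.126°): 142.1 km
WP5 (lat -45.602°, lon 136.225°): 189.4 km
WP1 (lat -45.688°, lon 135.705°): 212.3 km
WP4 (lat -44.919°, lon 136.848°): 230.3 km
WP7 (lat -44.616°, lon 139.349°): 274.2 km

WP2, WP3, WP6, WP5, WP1, WP4, WP7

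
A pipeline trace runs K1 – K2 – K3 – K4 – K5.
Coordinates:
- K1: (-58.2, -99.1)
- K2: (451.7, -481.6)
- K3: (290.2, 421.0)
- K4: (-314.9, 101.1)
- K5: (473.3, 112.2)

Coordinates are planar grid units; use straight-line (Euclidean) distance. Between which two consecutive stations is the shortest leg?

Leg distances:
K1→K2: 637.4
K2→K3: 916.9
K3→K4: 684.5
K4→K5: 788.3
The shortest leg is K1–K2 at 637.4.

K1–K2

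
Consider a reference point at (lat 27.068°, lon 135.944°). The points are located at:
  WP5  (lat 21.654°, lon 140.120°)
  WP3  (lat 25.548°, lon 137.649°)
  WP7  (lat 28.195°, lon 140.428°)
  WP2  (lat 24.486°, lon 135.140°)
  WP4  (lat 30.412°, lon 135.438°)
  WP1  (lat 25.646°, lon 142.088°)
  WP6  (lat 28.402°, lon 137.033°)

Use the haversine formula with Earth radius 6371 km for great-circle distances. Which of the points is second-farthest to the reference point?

Distances from the reference point ((lat 27.068°, lon 135.944°)):
WP5: 735.6 km
WP1: 632.2 km
WP7: 459.1 km
WP4: 375.1 km
WP2: 298.2 km
WP3: 239.7 km
WP6: 183.0 km
The second-farthest is WP1 at 632.2 km.

WP1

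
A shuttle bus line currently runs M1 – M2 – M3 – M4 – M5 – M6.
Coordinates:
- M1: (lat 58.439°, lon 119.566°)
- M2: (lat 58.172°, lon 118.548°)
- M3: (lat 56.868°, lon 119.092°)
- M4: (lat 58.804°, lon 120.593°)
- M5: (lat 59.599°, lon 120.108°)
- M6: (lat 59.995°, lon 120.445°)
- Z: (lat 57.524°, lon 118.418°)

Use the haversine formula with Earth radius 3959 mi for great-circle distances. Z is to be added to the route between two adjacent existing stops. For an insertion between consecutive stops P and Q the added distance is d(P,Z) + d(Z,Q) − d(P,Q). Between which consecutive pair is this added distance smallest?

Added distance for inserting Z between each consecutive pair:
M1–M2: 79.7 mi
M2–M3: 4.6 mi
M3–M4: 25.9 mi
M4–M5: 217.0 mi
M5–M6: 311.5 mi
Smallest added distance is 4.6 mi, inserting between M2 and M3.

between M2 and M3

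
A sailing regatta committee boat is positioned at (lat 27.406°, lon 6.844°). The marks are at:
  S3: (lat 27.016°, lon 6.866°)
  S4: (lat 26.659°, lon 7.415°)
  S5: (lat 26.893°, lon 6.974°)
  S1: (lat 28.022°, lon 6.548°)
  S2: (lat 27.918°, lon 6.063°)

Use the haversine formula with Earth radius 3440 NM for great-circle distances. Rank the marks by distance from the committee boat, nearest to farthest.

S3, S5, S1, S2, S4

Computing each great-circle distance from (lat 27.406°, lon 6.844°):
S3 (lat 27.016°, lon 6.866°): 23.4 NM
S5 (lat 26.893°, lon 6.974°): 31.6 NM
S1 (lat 28.022°, lon 6.548°): 40.2 NM
S2 (lat 27.918°, lon 6.063°): 51.7 NM
S4 (lat 26.659°, lon 7.415°): 54.3 NM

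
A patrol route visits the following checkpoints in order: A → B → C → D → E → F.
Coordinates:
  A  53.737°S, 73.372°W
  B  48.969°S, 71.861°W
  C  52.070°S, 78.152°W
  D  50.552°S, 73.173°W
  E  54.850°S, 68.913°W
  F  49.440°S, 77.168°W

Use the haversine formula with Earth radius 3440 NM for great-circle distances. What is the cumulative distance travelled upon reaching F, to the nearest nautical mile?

1549 NM

Leg distances:
A→B: 291.8 NM  (cumulative 291.8 NM)
B→C: 303.7 NM  (cumulative 595.5 NM)
C→D: 207.8 NM  (cumulative 803.3 NM)
D→E: 300.9 NM  (cumulative 1104.2 NM)
E→F: 444.4 NM  (cumulative 1548.6 NM)
Cumulative distance at F ≈ 1549 NM.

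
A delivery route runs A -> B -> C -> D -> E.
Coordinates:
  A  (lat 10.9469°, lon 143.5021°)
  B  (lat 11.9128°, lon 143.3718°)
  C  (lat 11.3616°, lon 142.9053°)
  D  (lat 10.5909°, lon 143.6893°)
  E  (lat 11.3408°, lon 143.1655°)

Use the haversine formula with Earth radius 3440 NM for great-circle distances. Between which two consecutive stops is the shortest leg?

B–C

Leg distances:
A→B: 58.5 NM
B→C: 43.0 NM
C→D: 65.4 NM
D→E: 54.6 NM
The shortest leg is B–C at 43.0 NM.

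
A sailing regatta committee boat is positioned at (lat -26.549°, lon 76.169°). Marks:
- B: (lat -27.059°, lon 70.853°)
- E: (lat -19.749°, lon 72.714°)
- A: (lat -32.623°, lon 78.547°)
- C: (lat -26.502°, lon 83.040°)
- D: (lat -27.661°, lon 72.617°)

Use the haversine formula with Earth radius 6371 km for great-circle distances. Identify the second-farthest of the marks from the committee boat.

Distances from the committee boat ((lat -26.549°, lon 76.169°)):
E: 834.4 km
A: 713.4 km
C: 683.5 km
B: 530.6 km
D: 372.7 km
The second-farthest is A at 713.4 km.

A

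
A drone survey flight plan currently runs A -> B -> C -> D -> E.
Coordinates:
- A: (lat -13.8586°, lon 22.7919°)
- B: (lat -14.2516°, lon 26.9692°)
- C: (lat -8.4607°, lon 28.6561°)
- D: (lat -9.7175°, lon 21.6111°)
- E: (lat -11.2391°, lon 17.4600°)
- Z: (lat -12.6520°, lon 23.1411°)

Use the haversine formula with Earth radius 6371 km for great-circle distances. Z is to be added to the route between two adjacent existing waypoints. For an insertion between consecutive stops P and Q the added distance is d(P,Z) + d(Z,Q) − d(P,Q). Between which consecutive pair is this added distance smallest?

Added distance for inserting Z between each consecutive pair:
A–B: 137.3 km
B–C: 542.8 km
C–D: 342.3 km
D–E: 519.8 km
Smallest added distance is 137.3 km, inserting between A and B.

between A and B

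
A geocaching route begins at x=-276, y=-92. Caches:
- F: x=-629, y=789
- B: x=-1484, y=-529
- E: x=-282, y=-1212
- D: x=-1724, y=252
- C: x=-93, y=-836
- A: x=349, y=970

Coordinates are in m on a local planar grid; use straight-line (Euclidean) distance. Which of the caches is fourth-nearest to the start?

A

Distance to each, sorted:
C: 766.2 m
F: 949.1 m
E: 1120.0 m
A: 1232.3 m
B: 1284.6 m
D: 1488.3 m
The fourth-nearest is A at 1232.3 m.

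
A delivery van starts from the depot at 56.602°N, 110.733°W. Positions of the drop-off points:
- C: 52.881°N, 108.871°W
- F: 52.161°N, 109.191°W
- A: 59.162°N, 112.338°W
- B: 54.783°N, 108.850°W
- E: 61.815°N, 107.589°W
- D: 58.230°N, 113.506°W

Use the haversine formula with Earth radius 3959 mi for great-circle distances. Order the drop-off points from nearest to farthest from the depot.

B, D, A, C, F, E

Distance from the depot at 56.602°N, 110.733°W to each:
B 54.783°N, 108.850°W: 145.5 mi
D 58.230°N, 113.506°W: 152.6 mi
A 59.162°N, 112.338°W: 186.4 mi
C 52.881°N, 108.871°W: 267.6 mi
F 52.161°N, 109.191°W: 313.1 mi
E 61.815°N, 107.589°W: 376.9 mi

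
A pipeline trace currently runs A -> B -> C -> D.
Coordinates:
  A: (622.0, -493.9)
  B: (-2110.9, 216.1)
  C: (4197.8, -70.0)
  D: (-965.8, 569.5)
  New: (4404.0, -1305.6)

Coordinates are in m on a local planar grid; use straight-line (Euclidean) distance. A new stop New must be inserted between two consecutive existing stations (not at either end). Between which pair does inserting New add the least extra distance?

between B and C

Added distance for inserting New between each consecutive pair:
A–B: 7734.8 m
B–C: 1627.8 m
C–D: 1737.4 m
Smallest added distance is 1627.8 m, inserting between B and C.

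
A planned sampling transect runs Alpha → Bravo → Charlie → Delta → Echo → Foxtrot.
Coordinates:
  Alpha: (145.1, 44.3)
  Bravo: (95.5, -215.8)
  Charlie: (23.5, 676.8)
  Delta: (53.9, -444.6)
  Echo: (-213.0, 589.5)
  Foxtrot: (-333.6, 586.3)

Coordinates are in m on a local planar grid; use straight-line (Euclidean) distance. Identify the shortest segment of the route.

Echo–Foxtrot

Leg distances:
Alpha→Bravo: 264.8 m
Bravo→Charlie: 895.5 m
Charlie→Delta: 1121.8 m
Delta→Echo: 1068.0 m
Echo→Foxtrot: 120.6 m
The shortest leg is Echo–Foxtrot at 120.6 m.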